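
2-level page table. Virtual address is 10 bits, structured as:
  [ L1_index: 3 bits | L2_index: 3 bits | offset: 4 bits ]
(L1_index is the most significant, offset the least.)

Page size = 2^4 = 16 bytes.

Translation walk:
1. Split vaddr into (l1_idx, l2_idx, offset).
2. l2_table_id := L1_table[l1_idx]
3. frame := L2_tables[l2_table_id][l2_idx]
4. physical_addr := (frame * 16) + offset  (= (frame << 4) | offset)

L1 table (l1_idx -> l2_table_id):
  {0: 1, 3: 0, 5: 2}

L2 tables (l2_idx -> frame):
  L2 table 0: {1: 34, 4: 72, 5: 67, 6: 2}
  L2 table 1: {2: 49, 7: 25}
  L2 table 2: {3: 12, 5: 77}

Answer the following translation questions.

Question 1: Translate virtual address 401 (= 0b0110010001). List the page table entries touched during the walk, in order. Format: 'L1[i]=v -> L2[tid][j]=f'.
vaddr = 401 = 0b0110010001
Split: l1_idx=3, l2_idx=1, offset=1

Answer: L1[3]=0 -> L2[0][1]=34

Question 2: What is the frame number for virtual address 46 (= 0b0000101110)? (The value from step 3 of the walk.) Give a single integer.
Answer: 49

Derivation:
vaddr = 46: l1_idx=0, l2_idx=2
L1[0] = 1; L2[1][2] = 49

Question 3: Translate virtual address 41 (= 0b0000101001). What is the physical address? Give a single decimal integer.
Answer: 793

Derivation:
vaddr = 41 = 0b0000101001
Split: l1_idx=0, l2_idx=2, offset=9
L1[0] = 1
L2[1][2] = 49
paddr = 49 * 16 + 9 = 793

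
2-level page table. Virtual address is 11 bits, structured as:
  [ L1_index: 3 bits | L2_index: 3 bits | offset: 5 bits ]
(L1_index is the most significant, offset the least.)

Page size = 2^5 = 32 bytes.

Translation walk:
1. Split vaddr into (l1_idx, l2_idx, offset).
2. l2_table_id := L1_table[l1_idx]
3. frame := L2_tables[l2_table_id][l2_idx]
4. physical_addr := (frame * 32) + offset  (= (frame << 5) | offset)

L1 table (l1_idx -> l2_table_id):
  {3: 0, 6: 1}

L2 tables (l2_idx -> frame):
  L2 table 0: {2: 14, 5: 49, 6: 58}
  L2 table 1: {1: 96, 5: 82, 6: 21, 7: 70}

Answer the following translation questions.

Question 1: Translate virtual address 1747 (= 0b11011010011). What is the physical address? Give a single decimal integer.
vaddr = 1747 = 0b11011010011
Split: l1_idx=6, l2_idx=6, offset=19
L1[6] = 1
L2[1][6] = 21
paddr = 21 * 32 + 19 = 691

Answer: 691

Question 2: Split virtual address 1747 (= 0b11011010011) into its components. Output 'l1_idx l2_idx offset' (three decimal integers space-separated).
Answer: 6 6 19

Derivation:
vaddr = 1747 = 0b11011010011
  top 3 bits -> l1_idx = 6
  next 3 bits -> l2_idx = 6
  bottom 5 bits -> offset = 19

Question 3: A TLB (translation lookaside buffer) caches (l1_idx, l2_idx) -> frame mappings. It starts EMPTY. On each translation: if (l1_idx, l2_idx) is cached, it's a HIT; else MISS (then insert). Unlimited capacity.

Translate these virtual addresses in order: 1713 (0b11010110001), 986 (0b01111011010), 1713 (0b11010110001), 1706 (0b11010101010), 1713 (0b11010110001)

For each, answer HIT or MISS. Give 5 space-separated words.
Answer: MISS MISS HIT HIT HIT

Derivation:
vaddr=1713: (6,5) not in TLB -> MISS, insert
vaddr=986: (3,6) not in TLB -> MISS, insert
vaddr=1713: (6,5) in TLB -> HIT
vaddr=1706: (6,5) in TLB -> HIT
vaddr=1713: (6,5) in TLB -> HIT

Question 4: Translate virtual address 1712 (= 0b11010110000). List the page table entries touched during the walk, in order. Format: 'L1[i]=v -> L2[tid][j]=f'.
Answer: L1[6]=1 -> L2[1][5]=82

Derivation:
vaddr = 1712 = 0b11010110000
Split: l1_idx=6, l2_idx=5, offset=16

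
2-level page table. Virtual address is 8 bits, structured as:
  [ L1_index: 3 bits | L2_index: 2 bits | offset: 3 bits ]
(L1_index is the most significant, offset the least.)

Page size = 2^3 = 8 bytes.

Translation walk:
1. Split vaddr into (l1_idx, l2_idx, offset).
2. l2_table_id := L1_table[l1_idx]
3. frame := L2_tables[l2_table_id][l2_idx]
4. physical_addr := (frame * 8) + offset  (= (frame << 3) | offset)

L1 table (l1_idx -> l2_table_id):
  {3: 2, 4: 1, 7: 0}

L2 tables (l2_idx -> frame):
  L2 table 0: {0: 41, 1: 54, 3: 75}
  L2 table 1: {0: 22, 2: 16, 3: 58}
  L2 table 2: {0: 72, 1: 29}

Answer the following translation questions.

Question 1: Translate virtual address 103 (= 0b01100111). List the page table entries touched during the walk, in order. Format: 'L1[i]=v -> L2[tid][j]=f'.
vaddr = 103 = 0b01100111
Split: l1_idx=3, l2_idx=0, offset=7

Answer: L1[3]=2 -> L2[2][0]=72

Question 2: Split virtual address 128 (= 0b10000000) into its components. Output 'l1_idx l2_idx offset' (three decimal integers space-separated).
Answer: 4 0 0

Derivation:
vaddr = 128 = 0b10000000
  top 3 bits -> l1_idx = 4
  next 2 bits -> l2_idx = 0
  bottom 3 bits -> offset = 0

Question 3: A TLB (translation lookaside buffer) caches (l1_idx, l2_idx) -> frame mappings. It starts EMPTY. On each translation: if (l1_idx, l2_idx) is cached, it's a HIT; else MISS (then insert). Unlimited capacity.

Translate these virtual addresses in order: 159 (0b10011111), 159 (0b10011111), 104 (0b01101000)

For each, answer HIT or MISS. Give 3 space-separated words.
Answer: MISS HIT MISS

Derivation:
vaddr=159: (4,3) not in TLB -> MISS, insert
vaddr=159: (4,3) in TLB -> HIT
vaddr=104: (3,1) not in TLB -> MISS, insert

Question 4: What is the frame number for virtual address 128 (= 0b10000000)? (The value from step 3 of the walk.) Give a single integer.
vaddr = 128: l1_idx=4, l2_idx=0
L1[4] = 1; L2[1][0] = 22

Answer: 22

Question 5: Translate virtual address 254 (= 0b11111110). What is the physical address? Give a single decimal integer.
Answer: 606

Derivation:
vaddr = 254 = 0b11111110
Split: l1_idx=7, l2_idx=3, offset=6
L1[7] = 0
L2[0][3] = 75
paddr = 75 * 8 + 6 = 606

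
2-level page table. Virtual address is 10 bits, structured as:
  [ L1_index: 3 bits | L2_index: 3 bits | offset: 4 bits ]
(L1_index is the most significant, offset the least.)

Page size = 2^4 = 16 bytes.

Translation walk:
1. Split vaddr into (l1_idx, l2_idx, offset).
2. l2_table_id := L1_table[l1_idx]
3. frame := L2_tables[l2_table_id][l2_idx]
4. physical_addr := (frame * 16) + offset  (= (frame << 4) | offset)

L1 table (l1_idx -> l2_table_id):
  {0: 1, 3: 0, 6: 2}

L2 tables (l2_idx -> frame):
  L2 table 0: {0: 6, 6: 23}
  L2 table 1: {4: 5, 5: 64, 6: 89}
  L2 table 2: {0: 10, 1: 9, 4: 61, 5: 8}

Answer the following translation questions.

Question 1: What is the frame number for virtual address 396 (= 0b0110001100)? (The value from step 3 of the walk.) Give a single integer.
Answer: 6

Derivation:
vaddr = 396: l1_idx=3, l2_idx=0
L1[3] = 0; L2[0][0] = 6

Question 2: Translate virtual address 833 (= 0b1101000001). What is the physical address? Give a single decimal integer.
Answer: 977

Derivation:
vaddr = 833 = 0b1101000001
Split: l1_idx=6, l2_idx=4, offset=1
L1[6] = 2
L2[2][4] = 61
paddr = 61 * 16 + 1 = 977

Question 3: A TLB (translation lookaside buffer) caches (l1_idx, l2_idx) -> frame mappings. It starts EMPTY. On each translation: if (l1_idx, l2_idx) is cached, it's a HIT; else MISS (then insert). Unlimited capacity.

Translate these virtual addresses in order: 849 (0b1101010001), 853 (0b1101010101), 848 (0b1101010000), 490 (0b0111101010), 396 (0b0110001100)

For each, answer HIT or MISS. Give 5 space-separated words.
Answer: MISS HIT HIT MISS MISS

Derivation:
vaddr=849: (6,5) not in TLB -> MISS, insert
vaddr=853: (6,5) in TLB -> HIT
vaddr=848: (6,5) in TLB -> HIT
vaddr=490: (3,6) not in TLB -> MISS, insert
vaddr=396: (3,0) not in TLB -> MISS, insert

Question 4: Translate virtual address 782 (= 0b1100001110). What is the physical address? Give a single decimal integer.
Answer: 174

Derivation:
vaddr = 782 = 0b1100001110
Split: l1_idx=6, l2_idx=0, offset=14
L1[6] = 2
L2[2][0] = 10
paddr = 10 * 16 + 14 = 174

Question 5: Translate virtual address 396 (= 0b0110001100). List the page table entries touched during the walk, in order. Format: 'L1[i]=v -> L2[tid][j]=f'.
Answer: L1[3]=0 -> L2[0][0]=6

Derivation:
vaddr = 396 = 0b0110001100
Split: l1_idx=3, l2_idx=0, offset=12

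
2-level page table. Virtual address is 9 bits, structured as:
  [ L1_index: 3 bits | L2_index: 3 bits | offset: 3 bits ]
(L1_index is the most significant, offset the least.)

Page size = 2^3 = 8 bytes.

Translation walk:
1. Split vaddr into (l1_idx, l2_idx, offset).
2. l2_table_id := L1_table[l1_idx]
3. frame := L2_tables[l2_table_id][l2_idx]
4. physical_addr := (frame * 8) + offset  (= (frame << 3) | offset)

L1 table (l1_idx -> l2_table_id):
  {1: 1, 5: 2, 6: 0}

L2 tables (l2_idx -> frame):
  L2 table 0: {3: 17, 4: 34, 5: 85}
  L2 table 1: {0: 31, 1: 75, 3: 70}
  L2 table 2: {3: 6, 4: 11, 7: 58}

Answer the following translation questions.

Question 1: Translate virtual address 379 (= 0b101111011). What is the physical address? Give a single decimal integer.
Answer: 467

Derivation:
vaddr = 379 = 0b101111011
Split: l1_idx=5, l2_idx=7, offset=3
L1[5] = 2
L2[2][7] = 58
paddr = 58 * 8 + 3 = 467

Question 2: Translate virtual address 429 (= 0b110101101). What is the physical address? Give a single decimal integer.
Answer: 685

Derivation:
vaddr = 429 = 0b110101101
Split: l1_idx=6, l2_idx=5, offset=5
L1[6] = 0
L2[0][5] = 85
paddr = 85 * 8 + 5 = 685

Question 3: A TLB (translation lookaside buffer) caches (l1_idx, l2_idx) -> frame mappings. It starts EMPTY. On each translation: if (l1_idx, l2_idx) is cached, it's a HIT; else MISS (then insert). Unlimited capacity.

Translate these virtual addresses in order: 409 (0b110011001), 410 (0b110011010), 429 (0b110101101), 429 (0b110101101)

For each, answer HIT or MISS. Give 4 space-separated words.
Answer: MISS HIT MISS HIT

Derivation:
vaddr=409: (6,3) not in TLB -> MISS, insert
vaddr=410: (6,3) in TLB -> HIT
vaddr=429: (6,5) not in TLB -> MISS, insert
vaddr=429: (6,5) in TLB -> HIT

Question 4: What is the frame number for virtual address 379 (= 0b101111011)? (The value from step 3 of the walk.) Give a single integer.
Answer: 58

Derivation:
vaddr = 379: l1_idx=5, l2_idx=7
L1[5] = 2; L2[2][7] = 58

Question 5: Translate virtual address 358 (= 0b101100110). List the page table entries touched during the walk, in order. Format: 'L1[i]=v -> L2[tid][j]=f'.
Answer: L1[5]=2 -> L2[2][4]=11

Derivation:
vaddr = 358 = 0b101100110
Split: l1_idx=5, l2_idx=4, offset=6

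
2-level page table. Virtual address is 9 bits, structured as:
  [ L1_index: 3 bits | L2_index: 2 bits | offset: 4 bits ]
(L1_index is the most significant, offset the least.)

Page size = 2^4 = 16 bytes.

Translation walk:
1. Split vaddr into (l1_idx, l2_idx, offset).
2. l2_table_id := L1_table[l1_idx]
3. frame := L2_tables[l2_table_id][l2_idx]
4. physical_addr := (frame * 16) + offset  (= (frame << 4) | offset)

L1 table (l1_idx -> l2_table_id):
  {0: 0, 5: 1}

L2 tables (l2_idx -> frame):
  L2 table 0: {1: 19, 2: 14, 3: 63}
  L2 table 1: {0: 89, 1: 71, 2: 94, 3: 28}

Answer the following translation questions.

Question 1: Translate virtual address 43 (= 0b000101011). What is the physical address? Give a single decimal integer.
vaddr = 43 = 0b000101011
Split: l1_idx=0, l2_idx=2, offset=11
L1[0] = 0
L2[0][2] = 14
paddr = 14 * 16 + 11 = 235

Answer: 235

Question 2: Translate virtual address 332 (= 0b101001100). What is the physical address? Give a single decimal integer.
Answer: 1436

Derivation:
vaddr = 332 = 0b101001100
Split: l1_idx=5, l2_idx=0, offset=12
L1[5] = 1
L2[1][0] = 89
paddr = 89 * 16 + 12 = 1436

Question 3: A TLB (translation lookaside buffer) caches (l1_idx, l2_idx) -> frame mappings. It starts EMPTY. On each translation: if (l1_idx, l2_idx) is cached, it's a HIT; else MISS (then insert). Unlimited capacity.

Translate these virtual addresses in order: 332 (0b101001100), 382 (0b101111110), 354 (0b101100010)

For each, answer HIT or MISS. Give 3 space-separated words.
Answer: MISS MISS MISS

Derivation:
vaddr=332: (5,0) not in TLB -> MISS, insert
vaddr=382: (5,3) not in TLB -> MISS, insert
vaddr=354: (5,2) not in TLB -> MISS, insert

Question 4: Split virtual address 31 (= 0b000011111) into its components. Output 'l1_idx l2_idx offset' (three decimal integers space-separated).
Answer: 0 1 15

Derivation:
vaddr = 31 = 0b000011111
  top 3 bits -> l1_idx = 0
  next 2 bits -> l2_idx = 1
  bottom 4 bits -> offset = 15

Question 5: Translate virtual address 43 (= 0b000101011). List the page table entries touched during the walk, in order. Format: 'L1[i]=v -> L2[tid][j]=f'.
vaddr = 43 = 0b000101011
Split: l1_idx=0, l2_idx=2, offset=11

Answer: L1[0]=0 -> L2[0][2]=14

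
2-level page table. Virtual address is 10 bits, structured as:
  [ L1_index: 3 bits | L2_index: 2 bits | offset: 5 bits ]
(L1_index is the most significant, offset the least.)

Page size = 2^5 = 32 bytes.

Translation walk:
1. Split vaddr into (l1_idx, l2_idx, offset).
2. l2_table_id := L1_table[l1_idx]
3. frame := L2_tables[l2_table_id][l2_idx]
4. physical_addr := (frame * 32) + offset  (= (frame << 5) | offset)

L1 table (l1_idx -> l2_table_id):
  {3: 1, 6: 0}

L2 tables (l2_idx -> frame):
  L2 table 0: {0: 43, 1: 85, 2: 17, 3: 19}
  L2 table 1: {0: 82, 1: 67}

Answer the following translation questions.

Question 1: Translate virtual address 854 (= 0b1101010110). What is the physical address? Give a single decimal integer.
Answer: 566

Derivation:
vaddr = 854 = 0b1101010110
Split: l1_idx=6, l2_idx=2, offset=22
L1[6] = 0
L2[0][2] = 17
paddr = 17 * 32 + 22 = 566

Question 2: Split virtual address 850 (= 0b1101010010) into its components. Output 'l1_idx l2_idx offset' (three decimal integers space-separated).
vaddr = 850 = 0b1101010010
  top 3 bits -> l1_idx = 6
  next 2 bits -> l2_idx = 2
  bottom 5 bits -> offset = 18

Answer: 6 2 18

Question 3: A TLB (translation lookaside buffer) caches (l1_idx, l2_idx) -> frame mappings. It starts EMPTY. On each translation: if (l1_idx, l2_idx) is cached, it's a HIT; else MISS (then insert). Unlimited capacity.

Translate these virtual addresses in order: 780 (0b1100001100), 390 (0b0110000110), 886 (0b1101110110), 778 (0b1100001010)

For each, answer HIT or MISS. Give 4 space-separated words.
vaddr=780: (6,0) not in TLB -> MISS, insert
vaddr=390: (3,0) not in TLB -> MISS, insert
vaddr=886: (6,3) not in TLB -> MISS, insert
vaddr=778: (6,0) in TLB -> HIT

Answer: MISS MISS MISS HIT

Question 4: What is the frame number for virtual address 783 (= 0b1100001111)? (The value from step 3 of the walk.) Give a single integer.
vaddr = 783: l1_idx=6, l2_idx=0
L1[6] = 0; L2[0][0] = 43

Answer: 43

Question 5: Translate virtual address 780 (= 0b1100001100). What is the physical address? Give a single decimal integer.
Answer: 1388

Derivation:
vaddr = 780 = 0b1100001100
Split: l1_idx=6, l2_idx=0, offset=12
L1[6] = 0
L2[0][0] = 43
paddr = 43 * 32 + 12 = 1388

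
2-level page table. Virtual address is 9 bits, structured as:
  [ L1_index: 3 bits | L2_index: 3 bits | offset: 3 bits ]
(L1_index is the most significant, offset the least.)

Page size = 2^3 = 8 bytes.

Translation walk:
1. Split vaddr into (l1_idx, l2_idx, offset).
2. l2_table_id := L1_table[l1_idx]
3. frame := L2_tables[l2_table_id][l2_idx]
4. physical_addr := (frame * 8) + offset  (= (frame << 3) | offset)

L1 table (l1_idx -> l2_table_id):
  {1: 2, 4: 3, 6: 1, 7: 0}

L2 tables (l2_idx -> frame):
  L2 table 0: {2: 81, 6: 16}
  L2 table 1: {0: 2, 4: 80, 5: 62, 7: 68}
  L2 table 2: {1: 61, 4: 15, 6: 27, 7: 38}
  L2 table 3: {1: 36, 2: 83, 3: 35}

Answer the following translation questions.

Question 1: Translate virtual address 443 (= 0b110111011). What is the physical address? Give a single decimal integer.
Answer: 547

Derivation:
vaddr = 443 = 0b110111011
Split: l1_idx=6, l2_idx=7, offset=3
L1[6] = 1
L2[1][7] = 68
paddr = 68 * 8 + 3 = 547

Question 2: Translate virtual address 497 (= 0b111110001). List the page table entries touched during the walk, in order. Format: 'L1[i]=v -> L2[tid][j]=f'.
vaddr = 497 = 0b111110001
Split: l1_idx=7, l2_idx=6, offset=1

Answer: L1[7]=0 -> L2[0][6]=16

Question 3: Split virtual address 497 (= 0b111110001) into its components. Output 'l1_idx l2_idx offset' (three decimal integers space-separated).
Answer: 7 6 1

Derivation:
vaddr = 497 = 0b111110001
  top 3 bits -> l1_idx = 7
  next 3 bits -> l2_idx = 6
  bottom 3 bits -> offset = 1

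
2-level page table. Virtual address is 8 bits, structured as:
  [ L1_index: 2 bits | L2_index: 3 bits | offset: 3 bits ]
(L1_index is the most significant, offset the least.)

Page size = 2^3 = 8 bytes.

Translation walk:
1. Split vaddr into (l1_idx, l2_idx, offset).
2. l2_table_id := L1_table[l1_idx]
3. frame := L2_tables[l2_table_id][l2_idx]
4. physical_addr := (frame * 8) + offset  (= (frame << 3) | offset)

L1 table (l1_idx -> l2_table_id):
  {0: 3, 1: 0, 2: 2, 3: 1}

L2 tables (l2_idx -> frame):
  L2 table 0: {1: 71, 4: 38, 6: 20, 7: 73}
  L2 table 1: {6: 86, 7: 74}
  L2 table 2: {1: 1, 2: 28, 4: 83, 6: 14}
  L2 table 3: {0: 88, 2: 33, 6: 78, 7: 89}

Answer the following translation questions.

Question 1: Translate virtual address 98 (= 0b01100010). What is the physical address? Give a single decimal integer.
vaddr = 98 = 0b01100010
Split: l1_idx=1, l2_idx=4, offset=2
L1[1] = 0
L2[0][4] = 38
paddr = 38 * 8 + 2 = 306

Answer: 306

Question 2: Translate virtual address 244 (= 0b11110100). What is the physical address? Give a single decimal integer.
vaddr = 244 = 0b11110100
Split: l1_idx=3, l2_idx=6, offset=4
L1[3] = 1
L2[1][6] = 86
paddr = 86 * 8 + 4 = 692

Answer: 692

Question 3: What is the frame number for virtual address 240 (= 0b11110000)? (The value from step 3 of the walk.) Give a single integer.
Answer: 86

Derivation:
vaddr = 240: l1_idx=3, l2_idx=6
L1[3] = 1; L2[1][6] = 86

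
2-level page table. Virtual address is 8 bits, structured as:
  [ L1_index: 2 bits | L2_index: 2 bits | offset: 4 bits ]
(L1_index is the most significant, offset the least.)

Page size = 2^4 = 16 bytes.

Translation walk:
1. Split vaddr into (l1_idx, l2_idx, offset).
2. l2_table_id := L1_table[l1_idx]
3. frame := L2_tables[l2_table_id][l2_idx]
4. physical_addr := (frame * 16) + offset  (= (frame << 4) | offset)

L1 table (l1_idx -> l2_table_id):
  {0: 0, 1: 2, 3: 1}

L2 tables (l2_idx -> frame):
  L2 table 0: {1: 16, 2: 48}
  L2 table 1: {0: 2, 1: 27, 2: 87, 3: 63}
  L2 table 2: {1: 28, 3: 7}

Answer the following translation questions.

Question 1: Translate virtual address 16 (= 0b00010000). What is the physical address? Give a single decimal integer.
Answer: 256

Derivation:
vaddr = 16 = 0b00010000
Split: l1_idx=0, l2_idx=1, offset=0
L1[0] = 0
L2[0][1] = 16
paddr = 16 * 16 + 0 = 256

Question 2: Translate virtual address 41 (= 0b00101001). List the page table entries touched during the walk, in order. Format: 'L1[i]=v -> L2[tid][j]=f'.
Answer: L1[0]=0 -> L2[0][2]=48

Derivation:
vaddr = 41 = 0b00101001
Split: l1_idx=0, l2_idx=2, offset=9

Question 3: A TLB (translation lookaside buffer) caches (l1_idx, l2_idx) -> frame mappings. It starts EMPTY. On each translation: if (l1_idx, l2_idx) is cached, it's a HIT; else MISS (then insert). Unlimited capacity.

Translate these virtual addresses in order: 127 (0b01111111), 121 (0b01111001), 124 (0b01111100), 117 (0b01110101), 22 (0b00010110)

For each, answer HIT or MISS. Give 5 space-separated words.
Answer: MISS HIT HIT HIT MISS

Derivation:
vaddr=127: (1,3) not in TLB -> MISS, insert
vaddr=121: (1,3) in TLB -> HIT
vaddr=124: (1,3) in TLB -> HIT
vaddr=117: (1,3) in TLB -> HIT
vaddr=22: (0,1) not in TLB -> MISS, insert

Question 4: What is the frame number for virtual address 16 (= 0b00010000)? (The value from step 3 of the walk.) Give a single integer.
vaddr = 16: l1_idx=0, l2_idx=1
L1[0] = 0; L2[0][1] = 16

Answer: 16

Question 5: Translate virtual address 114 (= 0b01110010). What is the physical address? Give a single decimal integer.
vaddr = 114 = 0b01110010
Split: l1_idx=1, l2_idx=3, offset=2
L1[1] = 2
L2[2][3] = 7
paddr = 7 * 16 + 2 = 114

Answer: 114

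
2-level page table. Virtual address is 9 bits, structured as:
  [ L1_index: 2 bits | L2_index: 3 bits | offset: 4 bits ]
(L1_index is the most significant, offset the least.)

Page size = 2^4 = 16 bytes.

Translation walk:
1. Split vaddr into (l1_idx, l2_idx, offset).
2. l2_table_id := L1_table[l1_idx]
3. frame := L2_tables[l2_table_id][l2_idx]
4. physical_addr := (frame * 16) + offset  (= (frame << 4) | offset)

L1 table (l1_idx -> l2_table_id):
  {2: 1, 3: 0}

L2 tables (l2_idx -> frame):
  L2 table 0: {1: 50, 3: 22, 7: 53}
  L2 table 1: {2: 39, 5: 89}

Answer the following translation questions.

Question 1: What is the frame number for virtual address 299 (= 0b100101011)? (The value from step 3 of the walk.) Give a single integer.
Answer: 39

Derivation:
vaddr = 299: l1_idx=2, l2_idx=2
L1[2] = 1; L2[1][2] = 39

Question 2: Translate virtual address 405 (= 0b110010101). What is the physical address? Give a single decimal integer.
vaddr = 405 = 0b110010101
Split: l1_idx=3, l2_idx=1, offset=5
L1[3] = 0
L2[0][1] = 50
paddr = 50 * 16 + 5 = 805

Answer: 805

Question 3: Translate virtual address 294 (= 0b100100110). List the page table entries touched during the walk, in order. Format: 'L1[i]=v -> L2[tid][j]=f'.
Answer: L1[2]=1 -> L2[1][2]=39

Derivation:
vaddr = 294 = 0b100100110
Split: l1_idx=2, l2_idx=2, offset=6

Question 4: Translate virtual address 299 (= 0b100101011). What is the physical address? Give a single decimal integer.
vaddr = 299 = 0b100101011
Split: l1_idx=2, l2_idx=2, offset=11
L1[2] = 1
L2[1][2] = 39
paddr = 39 * 16 + 11 = 635

Answer: 635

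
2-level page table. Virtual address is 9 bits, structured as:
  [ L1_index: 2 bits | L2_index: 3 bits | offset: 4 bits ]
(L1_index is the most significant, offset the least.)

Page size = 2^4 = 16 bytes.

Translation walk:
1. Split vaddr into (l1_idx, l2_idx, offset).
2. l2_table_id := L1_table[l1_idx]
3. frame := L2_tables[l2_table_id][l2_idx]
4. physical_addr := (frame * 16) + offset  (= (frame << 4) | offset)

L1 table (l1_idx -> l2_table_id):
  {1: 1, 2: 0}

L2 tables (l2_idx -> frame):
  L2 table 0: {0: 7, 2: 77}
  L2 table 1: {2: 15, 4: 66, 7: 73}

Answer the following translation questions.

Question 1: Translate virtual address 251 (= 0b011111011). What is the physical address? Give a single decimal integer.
Answer: 1179

Derivation:
vaddr = 251 = 0b011111011
Split: l1_idx=1, l2_idx=7, offset=11
L1[1] = 1
L2[1][7] = 73
paddr = 73 * 16 + 11 = 1179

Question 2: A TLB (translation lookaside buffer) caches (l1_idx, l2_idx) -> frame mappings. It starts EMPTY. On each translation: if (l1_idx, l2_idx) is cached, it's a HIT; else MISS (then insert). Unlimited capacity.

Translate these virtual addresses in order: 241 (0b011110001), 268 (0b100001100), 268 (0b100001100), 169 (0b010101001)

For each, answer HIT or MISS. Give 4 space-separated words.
vaddr=241: (1,7) not in TLB -> MISS, insert
vaddr=268: (2,0) not in TLB -> MISS, insert
vaddr=268: (2,0) in TLB -> HIT
vaddr=169: (1,2) not in TLB -> MISS, insert

Answer: MISS MISS HIT MISS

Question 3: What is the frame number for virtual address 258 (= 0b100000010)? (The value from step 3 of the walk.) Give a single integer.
vaddr = 258: l1_idx=2, l2_idx=0
L1[2] = 0; L2[0][0] = 7

Answer: 7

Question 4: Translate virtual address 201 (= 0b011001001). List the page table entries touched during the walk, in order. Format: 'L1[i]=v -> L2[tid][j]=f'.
Answer: L1[1]=1 -> L2[1][4]=66

Derivation:
vaddr = 201 = 0b011001001
Split: l1_idx=1, l2_idx=4, offset=9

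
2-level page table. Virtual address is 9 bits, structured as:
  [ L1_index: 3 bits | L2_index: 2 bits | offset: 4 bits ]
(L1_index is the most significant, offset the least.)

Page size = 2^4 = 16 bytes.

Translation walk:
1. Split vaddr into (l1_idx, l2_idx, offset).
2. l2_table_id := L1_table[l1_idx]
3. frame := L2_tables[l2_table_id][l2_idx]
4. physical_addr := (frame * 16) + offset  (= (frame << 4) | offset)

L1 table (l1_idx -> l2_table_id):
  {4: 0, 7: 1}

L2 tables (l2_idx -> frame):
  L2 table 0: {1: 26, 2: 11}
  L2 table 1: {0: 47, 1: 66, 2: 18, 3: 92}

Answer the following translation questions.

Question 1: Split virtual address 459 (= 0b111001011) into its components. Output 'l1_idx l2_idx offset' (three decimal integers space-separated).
Answer: 7 0 11

Derivation:
vaddr = 459 = 0b111001011
  top 3 bits -> l1_idx = 7
  next 2 bits -> l2_idx = 0
  bottom 4 bits -> offset = 11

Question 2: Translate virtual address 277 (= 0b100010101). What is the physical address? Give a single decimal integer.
vaddr = 277 = 0b100010101
Split: l1_idx=4, l2_idx=1, offset=5
L1[4] = 0
L2[0][1] = 26
paddr = 26 * 16 + 5 = 421

Answer: 421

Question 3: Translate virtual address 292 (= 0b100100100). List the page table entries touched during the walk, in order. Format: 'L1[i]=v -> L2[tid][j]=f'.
vaddr = 292 = 0b100100100
Split: l1_idx=4, l2_idx=2, offset=4

Answer: L1[4]=0 -> L2[0][2]=11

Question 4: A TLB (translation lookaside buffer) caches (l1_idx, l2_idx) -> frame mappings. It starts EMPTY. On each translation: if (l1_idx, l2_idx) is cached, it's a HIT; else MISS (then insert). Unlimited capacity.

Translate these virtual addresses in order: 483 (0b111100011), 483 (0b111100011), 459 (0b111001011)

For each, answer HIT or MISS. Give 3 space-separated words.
Answer: MISS HIT MISS

Derivation:
vaddr=483: (7,2) not in TLB -> MISS, insert
vaddr=483: (7,2) in TLB -> HIT
vaddr=459: (7,0) not in TLB -> MISS, insert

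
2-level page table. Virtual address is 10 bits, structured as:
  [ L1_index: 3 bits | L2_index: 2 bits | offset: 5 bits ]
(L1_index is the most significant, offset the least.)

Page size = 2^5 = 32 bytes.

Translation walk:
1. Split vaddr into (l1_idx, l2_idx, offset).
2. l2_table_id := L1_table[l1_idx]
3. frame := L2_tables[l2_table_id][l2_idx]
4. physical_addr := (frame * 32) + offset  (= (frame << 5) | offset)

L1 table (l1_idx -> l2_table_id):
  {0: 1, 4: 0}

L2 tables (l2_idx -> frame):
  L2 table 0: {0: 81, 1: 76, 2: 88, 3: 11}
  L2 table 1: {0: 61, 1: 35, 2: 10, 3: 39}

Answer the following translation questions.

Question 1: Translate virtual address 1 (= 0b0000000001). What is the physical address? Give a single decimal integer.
Answer: 1953

Derivation:
vaddr = 1 = 0b0000000001
Split: l1_idx=0, l2_idx=0, offset=1
L1[0] = 1
L2[1][0] = 61
paddr = 61 * 32 + 1 = 1953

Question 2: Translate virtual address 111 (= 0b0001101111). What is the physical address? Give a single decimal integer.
Answer: 1263

Derivation:
vaddr = 111 = 0b0001101111
Split: l1_idx=0, l2_idx=3, offset=15
L1[0] = 1
L2[1][3] = 39
paddr = 39 * 32 + 15 = 1263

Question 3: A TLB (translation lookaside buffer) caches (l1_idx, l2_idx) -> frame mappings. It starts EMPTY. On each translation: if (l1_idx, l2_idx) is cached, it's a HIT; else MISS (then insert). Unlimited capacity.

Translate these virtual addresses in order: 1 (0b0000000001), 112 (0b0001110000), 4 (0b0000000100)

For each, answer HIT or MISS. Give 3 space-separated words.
Answer: MISS MISS HIT

Derivation:
vaddr=1: (0,0) not in TLB -> MISS, insert
vaddr=112: (0,3) not in TLB -> MISS, insert
vaddr=4: (0,0) in TLB -> HIT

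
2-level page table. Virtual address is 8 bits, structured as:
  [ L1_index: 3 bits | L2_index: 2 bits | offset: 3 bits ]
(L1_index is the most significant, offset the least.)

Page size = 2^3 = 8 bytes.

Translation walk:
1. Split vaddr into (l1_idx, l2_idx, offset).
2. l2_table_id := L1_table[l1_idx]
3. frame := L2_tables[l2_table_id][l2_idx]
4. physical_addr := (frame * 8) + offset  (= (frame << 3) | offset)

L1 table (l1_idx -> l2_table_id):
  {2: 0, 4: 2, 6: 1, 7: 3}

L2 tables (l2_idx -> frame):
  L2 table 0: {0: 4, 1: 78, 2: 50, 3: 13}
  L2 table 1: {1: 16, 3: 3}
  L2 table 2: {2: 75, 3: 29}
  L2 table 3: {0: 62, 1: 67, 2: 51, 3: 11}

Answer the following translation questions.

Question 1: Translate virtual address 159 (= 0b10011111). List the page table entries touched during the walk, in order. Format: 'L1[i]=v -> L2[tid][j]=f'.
Answer: L1[4]=2 -> L2[2][3]=29

Derivation:
vaddr = 159 = 0b10011111
Split: l1_idx=4, l2_idx=3, offset=7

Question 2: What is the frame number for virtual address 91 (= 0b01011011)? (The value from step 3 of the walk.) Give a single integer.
Answer: 13

Derivation:
vaddr = 91: l1_idx=2, l2_idx=3
L1[2] = 0; L2[0][3] = 13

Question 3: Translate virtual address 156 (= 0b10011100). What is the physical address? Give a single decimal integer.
Answer: 236

Derivation:
vaddr = 156 = 0b10011100
Split: l1_idx=4, l2_idx=3, offset=4
L1[4] = 2
L2[2][3] = 29
paddr = 29 * 8 + 4 = 236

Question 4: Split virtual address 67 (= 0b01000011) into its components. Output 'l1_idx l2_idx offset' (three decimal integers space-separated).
Answer: 2 0 3

Derivation:
vaddr = 67 = 0b01000011
  top 3 bits -> l1_idx = 2
  next 2 bits -> l2_idx = 0
  bottom 3 bits -> offset = 3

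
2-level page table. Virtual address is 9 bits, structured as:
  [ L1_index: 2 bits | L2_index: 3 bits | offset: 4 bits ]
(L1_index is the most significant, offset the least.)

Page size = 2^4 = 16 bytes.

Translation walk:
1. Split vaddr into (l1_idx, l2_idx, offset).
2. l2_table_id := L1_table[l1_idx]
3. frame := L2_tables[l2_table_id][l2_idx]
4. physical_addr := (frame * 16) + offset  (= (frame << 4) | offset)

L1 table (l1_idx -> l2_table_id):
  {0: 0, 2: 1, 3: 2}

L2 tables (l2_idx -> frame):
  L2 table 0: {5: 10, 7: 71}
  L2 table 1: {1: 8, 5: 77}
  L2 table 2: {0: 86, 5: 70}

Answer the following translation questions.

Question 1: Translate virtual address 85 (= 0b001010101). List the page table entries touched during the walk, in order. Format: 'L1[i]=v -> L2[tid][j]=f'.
vaddr = 85 = 0b001010101
Split: l1_idx=0, l2_idx=5, offset=5

Answer: L1[0]=0 -> L2[0][5]=10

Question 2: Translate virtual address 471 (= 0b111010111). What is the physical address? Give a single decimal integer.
Answer: 1127

Derivation:
vaddr = 471 = 0b111010111
Split: l1_idx=3, l2_idx=5, offset=7
L1[3] = 2
L2[2][5] = 70
paddr = 70 * 16 + 7 = 1127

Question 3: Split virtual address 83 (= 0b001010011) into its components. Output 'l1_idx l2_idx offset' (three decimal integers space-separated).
Answer: 0 5 3

Derivation:
vaddr = 83 = 0b001010011
  top 2 bits -> l1_idx = 0
  next 3 bits -> l2_idx = 5
  bottom 4 bits -> offset = 3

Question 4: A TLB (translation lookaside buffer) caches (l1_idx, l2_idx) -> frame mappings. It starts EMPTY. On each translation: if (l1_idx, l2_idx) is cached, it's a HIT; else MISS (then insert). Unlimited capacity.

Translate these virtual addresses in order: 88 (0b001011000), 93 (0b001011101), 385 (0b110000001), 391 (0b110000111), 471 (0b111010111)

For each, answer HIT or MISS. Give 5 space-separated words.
Answer: MISS HIT MISS HIT MISS

Derivation:
vaddr=88: (0,5) not in TLB -> MISS, insert
vaddr=93: (0,5) in TLB -> HIT
vaddr=385: (3,0) not in TLB -> MISS, insert
vaddr=391: (3,0) in TLB -> HIT
vaddr=471: (3,5) not in TLB -> MISS, insert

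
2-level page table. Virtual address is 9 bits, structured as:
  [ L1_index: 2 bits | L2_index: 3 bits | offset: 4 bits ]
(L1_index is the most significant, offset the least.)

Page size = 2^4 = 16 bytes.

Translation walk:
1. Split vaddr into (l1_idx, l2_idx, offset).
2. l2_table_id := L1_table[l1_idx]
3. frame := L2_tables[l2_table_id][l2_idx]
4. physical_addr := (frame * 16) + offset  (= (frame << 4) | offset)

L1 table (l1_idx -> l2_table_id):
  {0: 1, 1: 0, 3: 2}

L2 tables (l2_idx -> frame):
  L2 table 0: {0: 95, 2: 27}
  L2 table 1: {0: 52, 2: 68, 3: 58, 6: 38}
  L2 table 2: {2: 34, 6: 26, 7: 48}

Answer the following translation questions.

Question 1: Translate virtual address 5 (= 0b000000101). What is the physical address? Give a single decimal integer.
vaddr = 5 = 0b000000101
Split: l1_idx=0, l2_idx=0, offset=5
L1[0] = 1
L2[1][0] = 52
paddr = 52 * 16 + 5 = 837

Answer: 837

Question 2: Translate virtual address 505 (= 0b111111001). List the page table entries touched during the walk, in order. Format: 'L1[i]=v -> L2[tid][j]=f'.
vaddr = 505 = 0b111111001
Split: l1_idx=3, l2_idx=7, offset=9

Answer: L1[3]=2 -> L2[2][7]=48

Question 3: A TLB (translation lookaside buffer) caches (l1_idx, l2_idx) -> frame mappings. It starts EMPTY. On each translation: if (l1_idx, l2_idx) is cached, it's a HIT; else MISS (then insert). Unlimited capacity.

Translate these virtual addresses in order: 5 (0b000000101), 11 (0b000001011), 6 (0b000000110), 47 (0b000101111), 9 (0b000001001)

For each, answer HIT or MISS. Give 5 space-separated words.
Answer: MISS HIT HIT MISS HIT

Derivation:
vaddr=5: (0,0) not in TLB -> MISS, insert
vaddr=11: (0,0) in TLB -> HIT
vaddr=6: (0,0) in TLB -> HIT
vaddr=47: (0,2) not in TLB -> MISS, insert
vaddr=9: (0,0) in TLB -> HIT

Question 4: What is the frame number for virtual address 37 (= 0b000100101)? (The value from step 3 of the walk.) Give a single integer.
Answer: 68

Derivation:
vaddr = 37: l1_idx=0, l2_idx=2
L1[0] = 1; L2[1][2] = 68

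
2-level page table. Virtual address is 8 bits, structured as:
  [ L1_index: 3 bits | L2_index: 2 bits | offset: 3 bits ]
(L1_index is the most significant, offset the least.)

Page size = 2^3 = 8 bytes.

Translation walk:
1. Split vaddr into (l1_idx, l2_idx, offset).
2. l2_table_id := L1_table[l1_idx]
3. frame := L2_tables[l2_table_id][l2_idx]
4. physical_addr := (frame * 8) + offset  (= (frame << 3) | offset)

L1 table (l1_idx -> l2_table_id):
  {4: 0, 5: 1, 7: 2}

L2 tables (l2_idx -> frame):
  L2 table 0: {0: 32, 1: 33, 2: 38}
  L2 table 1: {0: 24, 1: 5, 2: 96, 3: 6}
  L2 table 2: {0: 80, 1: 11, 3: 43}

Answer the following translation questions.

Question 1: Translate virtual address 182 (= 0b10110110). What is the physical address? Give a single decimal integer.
Answer: 774

Derivation:
vaddr = 182 = 0b10110110
Split: l1_idx=5, l2_idx=2, offset=6
L1[5] = 1
L2[1][2] = 96
paddr = 96 * 8 + 6 = 774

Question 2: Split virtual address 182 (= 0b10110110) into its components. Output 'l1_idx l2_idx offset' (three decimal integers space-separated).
Answer: 5 2 6

Derivation:
vaddr = 182 = 0b10110110
  top 3 bits -> l1_idx = 5
  next 2 bits -> l2_idx = 2
  bottom 3 bits -> offset = 6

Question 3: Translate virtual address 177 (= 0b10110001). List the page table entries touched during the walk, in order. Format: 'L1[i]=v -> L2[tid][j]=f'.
vaddr = 177 = 0b10110001
Split: l1_idx=5, l2_idx=2, offset=1

Answer: L1[5]=1 -> L2[1][2]=96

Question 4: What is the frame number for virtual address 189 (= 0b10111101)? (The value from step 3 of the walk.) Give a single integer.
vaddr = 189: l1_idx=5, l2_idx=3
L1[5] = 1; L2[1][3] = 6

Answer: 6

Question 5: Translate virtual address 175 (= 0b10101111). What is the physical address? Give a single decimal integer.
vaddr = 175 = 0b10101111
Split: l1_idx=5, l2_idx=1, offset=7
L1[5] = 1
L2[1][1] = 5
paddr = 5 * 8 + 7 = 47

Answer: 47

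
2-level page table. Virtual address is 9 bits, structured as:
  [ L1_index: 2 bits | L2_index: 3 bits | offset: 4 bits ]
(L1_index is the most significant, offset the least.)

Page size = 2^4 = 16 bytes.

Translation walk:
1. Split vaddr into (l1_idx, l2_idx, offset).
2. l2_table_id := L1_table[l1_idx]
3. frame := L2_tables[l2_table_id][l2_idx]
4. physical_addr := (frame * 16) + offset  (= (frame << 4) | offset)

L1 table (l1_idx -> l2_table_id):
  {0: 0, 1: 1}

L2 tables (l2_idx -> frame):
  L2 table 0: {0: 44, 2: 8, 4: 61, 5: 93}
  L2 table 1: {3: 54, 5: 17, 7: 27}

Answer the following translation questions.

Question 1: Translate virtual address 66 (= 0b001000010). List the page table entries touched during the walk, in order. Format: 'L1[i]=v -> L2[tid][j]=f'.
vaddr = 66 = 0b001000010
Split: l1_idx=0, l2_idx=4, offset=2

Answer: L1[0]=0 -> L2[0][4]=61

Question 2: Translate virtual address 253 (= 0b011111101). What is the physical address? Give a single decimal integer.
Answer: 445

Derivation:
vaddr = 253 = 0b011111101
Split: l1_idx=1, l2_idx=7, offset=13
L1[1] = 1
L2[1][7] = 27
paddr = 27 * 16 + 13 = 445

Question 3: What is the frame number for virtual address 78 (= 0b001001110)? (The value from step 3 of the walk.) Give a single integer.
vaddr = 78: l1_idx=0, l2_idx=4
L1[0] = 0; L2[0][4] = 61

Answer: 61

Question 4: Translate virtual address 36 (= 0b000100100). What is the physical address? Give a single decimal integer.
vaddr = 36 = 0b000100100
Split: l1_idx=0, l2_idx=2, offset=4
L1[0] = 0
L2[0][2] = 8
paddr = 8 * 16 + 4 = 132

Answer: 132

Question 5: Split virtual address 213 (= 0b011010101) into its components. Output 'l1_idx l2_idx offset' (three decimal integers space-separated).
vaddr = 213 = 0b011010101
  top 2 bits -> l1_idx = 1
  next 3 bits -> l2_idx = 5
  bottom 4 bits -> offset = 5

Answer: 1 5 5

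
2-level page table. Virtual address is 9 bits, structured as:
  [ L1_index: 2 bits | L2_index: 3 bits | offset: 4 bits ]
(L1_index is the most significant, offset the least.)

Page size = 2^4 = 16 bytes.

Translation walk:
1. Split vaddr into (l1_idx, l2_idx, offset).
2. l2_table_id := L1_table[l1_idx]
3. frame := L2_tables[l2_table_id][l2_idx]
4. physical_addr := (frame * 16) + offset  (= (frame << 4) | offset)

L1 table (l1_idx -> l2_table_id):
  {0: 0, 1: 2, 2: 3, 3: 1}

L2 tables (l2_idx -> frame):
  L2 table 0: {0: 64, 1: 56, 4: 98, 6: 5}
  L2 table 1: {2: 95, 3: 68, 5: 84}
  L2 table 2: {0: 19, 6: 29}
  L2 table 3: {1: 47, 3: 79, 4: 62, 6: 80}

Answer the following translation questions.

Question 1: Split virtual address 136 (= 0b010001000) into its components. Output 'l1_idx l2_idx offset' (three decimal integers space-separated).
vaddr = 136 = 0b010001000
  top 2 bits -> l1_idx = 1
  next 3 bits -> l2_idx = 0
  bottom 4 bits -> offset = 8

Answer: 1 0 8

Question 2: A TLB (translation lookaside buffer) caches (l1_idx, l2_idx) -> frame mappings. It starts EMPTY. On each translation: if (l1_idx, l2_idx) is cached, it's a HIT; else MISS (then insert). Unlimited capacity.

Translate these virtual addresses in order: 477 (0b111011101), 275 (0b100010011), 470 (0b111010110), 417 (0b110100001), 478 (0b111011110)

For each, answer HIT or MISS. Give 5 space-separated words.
Answer: MISS MISS HIT MISS HIT

Derivation:
vaddr=477: (3,5) not in TLB -> MISS, insert
vaddr=275: (2,1) not in TLB -> MISS, insert
vaddr=470: (3,5) in TLB -> HIT
vaddr=417: (3,2) not in TLB -> MISS, insert
vaddr=478: (3,5) in TLB -> HIT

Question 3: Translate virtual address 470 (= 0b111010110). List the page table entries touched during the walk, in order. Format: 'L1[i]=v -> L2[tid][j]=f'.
Answer: L1[3]=1 -> L2[1][5]=84

Derivation:
vaddr = 470 = 0b111010110
Split: l1_idx=3, l2_idx=5, offset=6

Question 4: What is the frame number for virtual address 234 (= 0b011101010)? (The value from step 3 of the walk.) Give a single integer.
vaddr = 234: l1_idx=1, l2_idx=6
L1[1] = 2; L2[2][6] = 29

Answer: 29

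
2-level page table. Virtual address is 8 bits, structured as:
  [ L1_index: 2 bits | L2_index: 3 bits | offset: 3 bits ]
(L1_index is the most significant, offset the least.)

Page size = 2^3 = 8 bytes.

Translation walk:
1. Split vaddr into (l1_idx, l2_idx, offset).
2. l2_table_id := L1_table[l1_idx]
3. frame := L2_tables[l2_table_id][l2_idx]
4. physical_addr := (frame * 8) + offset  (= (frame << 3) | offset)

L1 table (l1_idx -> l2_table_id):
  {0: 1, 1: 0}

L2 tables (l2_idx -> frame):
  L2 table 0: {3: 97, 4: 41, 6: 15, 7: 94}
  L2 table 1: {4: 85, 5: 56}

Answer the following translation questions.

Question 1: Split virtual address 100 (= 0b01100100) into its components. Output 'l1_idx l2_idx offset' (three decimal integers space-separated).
vaddr = 100 = 0b01100100
  top 2 bits -> l1_idx = 1
  next 3 bits -> l2_idx = 4
  bottom 3 bits -> offset = 4

Answer: 1 4 4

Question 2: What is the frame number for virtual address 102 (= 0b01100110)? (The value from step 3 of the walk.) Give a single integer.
Answer: 41

Derivation:
vaddr = 102: l1_idx=1, l2_idx=4
L1[1] = 0; L2[0][4] = 41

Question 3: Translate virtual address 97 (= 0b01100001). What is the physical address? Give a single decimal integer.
Answer: 329

Derivation:
vaddr = 97 = 0b01100001
Split: l1_idx=1, l2_idx=4, offset=1
L1[1] = 0
L2[0][4] = 41
paddr = 41 * 8 + 1 = 329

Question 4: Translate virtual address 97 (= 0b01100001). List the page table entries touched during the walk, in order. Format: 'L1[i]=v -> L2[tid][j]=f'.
Answer: L1[1]=0 -> L2[0][4]=41

Derivation:
vaddr = 97 = 0b01100001
Split: l1_idx=1, l2_idx=4, offset=1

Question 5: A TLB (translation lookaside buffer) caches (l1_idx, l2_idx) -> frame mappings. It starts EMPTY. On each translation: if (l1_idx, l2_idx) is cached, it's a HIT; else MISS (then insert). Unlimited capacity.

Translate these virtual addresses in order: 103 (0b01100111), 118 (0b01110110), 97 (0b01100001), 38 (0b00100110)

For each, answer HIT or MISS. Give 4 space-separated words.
Answer: MISS MISS HIT MISS

Derivation:
vaddr=103: (1,4) not in TLB -> MISS, insert
vaddr=118: (1,6) not in TLB -> MISS, insert
vaddr=97: (1,4) in TLB -> HIT
vaddr=38: (0,4) not in TLB -> MISS, insert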